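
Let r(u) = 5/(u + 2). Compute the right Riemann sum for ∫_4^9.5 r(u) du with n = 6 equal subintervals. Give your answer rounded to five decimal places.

Δu = (9.5 − 4)/6 = 11/12.
Right endpoints: 59/12, 35/6, 6.75, 23/3, 103/12, 9.5.
r(59/12) = 60/83, r(35/6) = 30/47, r(6.75) = 4/7, r(23/3) = 15/29, r(103/12) = 60/127, r(9.5) = 10/23.
Sum = Δu · [r(59/12) + r(35/6) + r(6.75) + ...].
Sum ≈ 3.07733.

3.07733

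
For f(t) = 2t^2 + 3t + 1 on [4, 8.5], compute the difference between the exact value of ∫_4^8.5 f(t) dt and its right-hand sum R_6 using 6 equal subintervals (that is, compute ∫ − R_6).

-48.09375

Exact integral: ∫_4^8.5 f(t) dt = 455.625.
R_6 = 503.71875.
Error = 455.625 − 503.71875 = -48.09375.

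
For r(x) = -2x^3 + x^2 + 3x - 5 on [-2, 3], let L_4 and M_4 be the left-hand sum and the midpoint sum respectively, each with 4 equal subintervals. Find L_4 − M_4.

27.34375

L_4 = -9.6875.
M_4 = -37.03125.
L_4 − M_4 = 27.34375.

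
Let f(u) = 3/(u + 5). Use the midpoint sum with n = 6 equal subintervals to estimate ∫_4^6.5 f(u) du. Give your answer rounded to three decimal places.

0.735

Δu = (6.5 − 4)/6 = 5/12.
Midpoints: 101/24, 4.625, 121/24, 131/24, 5.875, 151/24.
f(101/24) = 72/221, f(4.625) = 24/77, f(121/24) = 72/241, f(131/24) = 72/251, f(5.875) = 8/29, f(151/24) = 72/271.
Sum = Δu · [f(101/24) + f(4.625) + f(121/24) + ...].
Sum ≈ 0.735.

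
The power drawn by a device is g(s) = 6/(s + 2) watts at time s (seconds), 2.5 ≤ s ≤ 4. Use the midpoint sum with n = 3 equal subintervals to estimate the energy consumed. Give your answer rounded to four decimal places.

Δs = (4 − 2.5)/3 = 0.5.
Midpoints: 2.75, 3.25, 3.75.
g(2.75) = 24/19, g(3.25) = 8/7, g(3.75) = 24/23.
Sum = Δs · [g(2.75) + g(3.25) + g(3.75)].
Sum ≈ 1.7247.

1.7247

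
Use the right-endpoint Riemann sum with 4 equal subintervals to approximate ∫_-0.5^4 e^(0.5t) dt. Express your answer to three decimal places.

17.286

Δt = (4 − (-0.5))/4 = 1.125.
Right endpoints: 0.625, 1.75, 2.875, 4.
f(0.625) ≈ 1.367, f(1.75) ≈ 2.399, f(2.875) ≈ 4.210, f(4) ≈ 7.389.
Sum = Δt · [f(0.625) + f(1.75) + f(2.875) + f(4)].
Sum ≈ 17.286.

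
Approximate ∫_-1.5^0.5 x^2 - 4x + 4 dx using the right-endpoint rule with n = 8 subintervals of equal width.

11.9375

Δx = (0.5 − (-1.5))/8 = 0.25.
Right endpoints: -1.25, -1, -0.75, -0.5, -0.25, 0, 0.25, 0.5.
f(-1.25) = 10.5625, f(-1) = 9, f(-0.75) = 7.5625, f(-0.5) = 6.25, f(-0.25) = 5.0625, f(0) = 4, f(0.25) = 3.0625, f(0.5) = 2.25.
Sum = Δx · [f(-1.25) + f(-1) + f(-0.75) + ...].
Sum = 11.9375.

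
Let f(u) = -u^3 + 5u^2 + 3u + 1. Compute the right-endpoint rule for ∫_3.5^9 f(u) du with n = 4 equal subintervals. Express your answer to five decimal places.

Δu = (9 − 3.5)/4 = 1.375.
Right endpoints: 4.875, 6.25, 7.625, 9.
f(4.875) = 9521/512, f(6.25) = -29.078125, f(7.625) = -65917/512, f(9) = -296.
Sum = Δu · [f(4.875) + f(6.25) + f(7.625) + f(9)].
Sum ≈ -598.43652.

-598.43652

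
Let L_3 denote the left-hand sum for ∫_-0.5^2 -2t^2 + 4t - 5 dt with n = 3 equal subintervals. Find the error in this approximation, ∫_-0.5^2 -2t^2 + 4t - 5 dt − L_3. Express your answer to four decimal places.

Exact integral: ∫_-0.5^2 f(t) dt ≈ -10.416667.
L_3 ≈ -12.037037.
Error ≈ -10.416667 − (-12.037037) ≈ 1.6204.

1.6204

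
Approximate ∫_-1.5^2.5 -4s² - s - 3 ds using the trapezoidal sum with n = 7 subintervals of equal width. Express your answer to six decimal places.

-40.204082

Δs = (2.5 − (-1.5))/7 = 4/7.
f(-1.5) = -10.5, f(-13/14) = -541/98, f(-5/14) = -309/98, f(3/14) = -333/98, f(11/14) = -613/98, f(19/14) = -1149/98, f(27/14) = -1941/98, f(2.5) = -30.5.
T_7 = (Δs/2)·[f(s_0) + 2f(s_1) + ... + 2f(s_{6}) + f(s_7)].
Sum ≈ -40.204082.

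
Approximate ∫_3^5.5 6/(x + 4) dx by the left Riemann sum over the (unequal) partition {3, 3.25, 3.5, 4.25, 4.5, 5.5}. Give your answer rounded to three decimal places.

1.909

Subinterval widths: 0.25, 0.25, 0.75, 0.25, 1.
Left endpoints: 3, 3.25, 3.5, 4.25, 4.5.
f(3) = 6/7, f(3.25) = 24/29, f(3.5) = 0.8, f(4.25) = 8/11, f(4.5) = 12/17.
Sum = Σ Δx_i · f(x_i).
Sum ≈ 1.909.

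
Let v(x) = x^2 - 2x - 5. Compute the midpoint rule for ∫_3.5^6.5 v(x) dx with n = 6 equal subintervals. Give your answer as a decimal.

Δx = (6.5 − 3.5)/6 = 0.5.
Midpoints: 3.75, 4.25, 4.75, 5.25, 5.75, 6.25.
v(3.75) = 1.5625, v(4.25) = 4.5625, v(4.75) = 8.0625, v(5.25) = 12.0625, v(5.75) = 16.5625, v(6.25) = 21.5625.
Sum = Δx · [v(3.75) + v(4.25) + v(4.75) + ...].
Sum = 32.1875.

32.1875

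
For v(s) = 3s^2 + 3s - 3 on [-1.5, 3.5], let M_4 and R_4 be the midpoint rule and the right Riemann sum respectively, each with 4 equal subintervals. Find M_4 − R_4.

M_4 = 44.296875.
R_4 = 78.28125.
M_4 − R_4 = -33.984375.

-33.984375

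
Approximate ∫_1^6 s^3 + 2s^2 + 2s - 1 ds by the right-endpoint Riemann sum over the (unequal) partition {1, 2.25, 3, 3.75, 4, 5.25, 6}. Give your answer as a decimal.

645.94921875

Subinterval widths: 1.25, 0.75, 0.75, 0.25, 1.25, 0.75.
Right endpoints: 2.25, 3, 3.75, 4, 5.25, 6.
f(2.25) = 25.015625, f(3) = 50, f(3.75) = 87.359375, f(4) = 103, f(5.25) = 209.328125, f(6) = 299.
Sum = Σ Δs_i · f(s_i).
Sum = 645.94921875.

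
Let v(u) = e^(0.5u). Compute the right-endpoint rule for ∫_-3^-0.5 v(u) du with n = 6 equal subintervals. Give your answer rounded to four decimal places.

Δu = (-0.5 − (-3))/6 = 5/12.
Right endpoints: -31/12, -13/6, -1.75, -4/3, -11/12, -0.5.
v(-31/12) ≈ 0.2748, v(-13/6) ≈ 0.3385, v(-1.75) ≈ 0.4169, v(-4/3) ≈ 0.5134, v(-11/12) ≈ 0.6323, v(-0.5) ≈ 0.7788.
Sum = Δu · [v(-31/12) + v(-13/6) + v(-1.75) + ...].
Sum ≈ 1.2311.

1.2311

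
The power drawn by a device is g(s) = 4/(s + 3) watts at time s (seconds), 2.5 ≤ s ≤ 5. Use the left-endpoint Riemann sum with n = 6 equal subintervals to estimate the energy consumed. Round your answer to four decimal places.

Δs = (5 − 2.5)/6 = 5/12.
Left endpoints: 2.5, 35/12, 10/3, 3.75, 25/6, 55/12.
g(2.5) = 8/11, g(35/12) = 48/71, g(10/3) = 12/19, g(3.75) = 16/27, g(25/6) = 24/43, g(55/12) = 48/91.
Sum = Δs · [g(2.5) + g(35/12) + g(10/3) + ...].
Sum ≈ 1.5471.

1.5471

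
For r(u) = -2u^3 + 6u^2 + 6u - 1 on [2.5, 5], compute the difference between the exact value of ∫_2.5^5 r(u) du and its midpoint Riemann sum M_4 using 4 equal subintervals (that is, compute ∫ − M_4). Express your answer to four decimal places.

-1.3428

Exact integral: ∫_2.5^5 r(u) du = -20.46875.
M_4 ≈ -19.125977.
Error ≈ -20.46875 − (-19.125977) ≈ -1.3428.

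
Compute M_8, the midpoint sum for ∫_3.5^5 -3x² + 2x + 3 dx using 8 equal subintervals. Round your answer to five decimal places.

-64.86182

Δx = (5 − 3.5)/8 = 0.1875.
Midpoints: 3.59375, 3.78125, 3.96875, 4.15625, 4.34375, 4.53125, 4.71875, 4.90625.
f(3.59375) = -29243/1024, f(3.78125) = -33107/1024, f(3.96875) = -37187/1024, f(4.15625) = -41483/1024, f(4.34375) = -45995/1024, f(4.53125) = -50723/1024, f(4.71875) = -55667/1024, f(4.90625) = -60827/1024.
Sum = Δx · [f(3.59375) + f(3.78125) + f(3.96875) + ...].
Sum ≈ -64.86182.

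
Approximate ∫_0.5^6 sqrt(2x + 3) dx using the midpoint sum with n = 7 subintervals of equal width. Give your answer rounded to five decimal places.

Δx = (6 − 0.5)/7 = 11/14.
Midpoints: 25/28, 47/28, 69/28, 3.25, 113/28, 135/28, 157/28.
f(25/28) ≈ 2.18763, f(47/28) ≈ 2.52134, f(69/28) ≈ 2.81577, f(3.25) ≈ 3.08221, f(113/28) ≈ 3.32738, f(135/28) ≈ 3.55568, f(157/28) ≈ 3.77018.
Sum = Δx · [f(25/28) + f(47/28) + f(69/28) + ...].
Sum ≈ 16.70443.

16.70443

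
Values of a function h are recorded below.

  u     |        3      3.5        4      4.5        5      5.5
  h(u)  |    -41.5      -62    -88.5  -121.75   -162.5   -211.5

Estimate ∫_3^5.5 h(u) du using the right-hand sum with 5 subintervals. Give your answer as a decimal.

-323.125

Δu = 0.5.
Sum = 0.5·[(-62) + (-88.5) + (-121.75) + (-162.5) + (-211.5)] = -323.125.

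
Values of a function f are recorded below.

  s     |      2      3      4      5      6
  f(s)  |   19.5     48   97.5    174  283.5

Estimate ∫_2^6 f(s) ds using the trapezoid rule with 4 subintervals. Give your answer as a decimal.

471

Δs = 1.
T_4 = (1/2)·[19.5 + 2·48 + 2·97.5 + 2·174 + 283.5] = 471.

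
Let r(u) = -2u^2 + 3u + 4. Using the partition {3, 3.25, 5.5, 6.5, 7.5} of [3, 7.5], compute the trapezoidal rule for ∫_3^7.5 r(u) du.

-178.84375

Subinterval widths: 0.25, 2.25, 1, 1.
r(3) = -5, r(3.25) = -7.375, r(5.5) = -40, r(6.5) = -61, r(7.5) = -86.
On each subinterval the trapezoid contributes (Δu_i/2)·[r(u_{i-1}) + r(u_i)].
Sum = -178.84375.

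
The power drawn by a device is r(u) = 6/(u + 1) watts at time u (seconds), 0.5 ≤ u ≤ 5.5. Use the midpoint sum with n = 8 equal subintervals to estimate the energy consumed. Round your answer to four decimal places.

Δu = (5.5 − 0.5)/8 = 0.625.
Midpoints: 0.8125, 1.4375, 2.0625, 2.6875, 3.3125, 3.9375, 4.5625, 5.1875.
r(0.8125) = 96/29, r(1.4375) = 32/13, r(2.0625) = 96/49, r(2.6875) = 96/59, r(3.3125) = 32/23, r(3.9375) = 96/79, r(4.5625) = 96/89, r(5.1875) = 32/33.
Sum = Δu · [r(0.8125) + r(1.4375) + r(2.0625) + ...].
Sum ≈ 8.7581.

8.7581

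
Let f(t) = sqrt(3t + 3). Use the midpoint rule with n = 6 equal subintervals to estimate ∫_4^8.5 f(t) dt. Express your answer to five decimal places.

Δt = (8.5 − 4)/6 = 0.75.
Midpoints: 4.375, 5.125, 5.875, 6.625, 7.375, 8.125.
f(4.375) ≈ 4.01559, f(5.125) ≈ 4.28661, f(5.875) ≈ 4.54148, f(6.625) ≈ 4.78278, f(7.375) ≈ 5.01248, f(8.125) ≈ 5.23211.
Sum = Δt · [f(4.375) + f(5.125) + f(5.875) + ...].
Sum ≈ 20.90329.

20.90329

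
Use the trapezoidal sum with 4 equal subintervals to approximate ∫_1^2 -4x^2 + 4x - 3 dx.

Δx = (2 − 1)/4 = 0.25.
f(1) = -3, f(1.25) = -4.25, f(1.5) = -6, f(1.75) = -8.25, f(2) = -11.
T_4 = (Δx/2)·[f(x_0) + 2f(x_1) + 2f(x_2) + 2f(x_3) + f(x_4)].
Sum = -6.375.

-6.375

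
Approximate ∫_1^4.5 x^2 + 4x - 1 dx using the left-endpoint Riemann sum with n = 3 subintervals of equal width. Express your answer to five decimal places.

Δx = (4.5 − 1)/3 = 7/6.
Left endpoints: 1, 13/6, 10/3.
f(1) = 4, f(13/6) = 445/36, f(10/3) = 211/9.
Sum = Δx · [f(1) + f(13/6) + f(10/3)].
Sum ≈ 46.43981.

46.43981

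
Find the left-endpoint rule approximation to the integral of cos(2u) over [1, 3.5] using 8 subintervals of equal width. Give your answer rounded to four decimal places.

Δu = (3.5 − 1)/8 = 0.3125.
Left endpoints: 1, 1.3125, 1.625, 1.9375, 2.25, 2.5625, 2.875, 3.1875.
f(1) ≈ -0.4161, f(1.3125) ≈ -0.8695, f(1.625) ≈ -0.9941, f(1.9375) ≈ -0.7429, f(2.25) ≈ -0.2108, f(2.5625) ≈ 0.4010, f(2.875) ≈ 0.8612, f(3.1875) ≈ 0.9958.
Sum = Δu · [f(1) + f(1.3125) + f(1.625) + ...].
Sum ≈ -0.3048.

-0.3048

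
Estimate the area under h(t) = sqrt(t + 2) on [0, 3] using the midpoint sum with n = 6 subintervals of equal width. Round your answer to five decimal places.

5.56929

Δt = (3 − 0)/6 = 0.5.
Midpoints: 0.25, 0.75, 1.25, 1.75, 2.25, 2.75.
h(0.25) ≈ 1.50000, h(0.75) ≈ 1.65831, h(1.25) ≈ 1.80278, h(1.75) ≈ 1.93649, h(2.25) ≈ 2.06155, h(2.75) ≈ 2.17945.
Sum = Δt · [h(0.25) + h(0.75) + h(1.25) + ...].
Sum ≈ 5.56929.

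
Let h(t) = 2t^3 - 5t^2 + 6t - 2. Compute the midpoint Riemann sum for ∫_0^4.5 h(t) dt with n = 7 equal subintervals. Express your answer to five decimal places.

103.58897

Δt = (4.5 − 0)/7 = 9/14.
Midpoints: 9/28, 27/28, 45/28, 2.25, 81/28, 99/28, 117/28.
h(9/28) = -5725/10976, h(27/28) = 10205/10976, h(45/28) = 33263/10976, h(2.25) = 8.96875, h(81/28) = 240731/10976, h(99/28) = 495125/10976, h(117/28) = 896615/10976.
Sum = Δt · [h(9/28) + h(27/28) + h(45/28) + ...].
Sum ≈ 103.58897.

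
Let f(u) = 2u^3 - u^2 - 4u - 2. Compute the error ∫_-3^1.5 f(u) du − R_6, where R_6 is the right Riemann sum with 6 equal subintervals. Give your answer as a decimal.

-16.2421875

Exact integral: ∫_-3^1.5 f(u) du = -43.59375.
R_6 = -27.3515625.
Error = -43.59375 − (-27.3515625) = -16.2421875.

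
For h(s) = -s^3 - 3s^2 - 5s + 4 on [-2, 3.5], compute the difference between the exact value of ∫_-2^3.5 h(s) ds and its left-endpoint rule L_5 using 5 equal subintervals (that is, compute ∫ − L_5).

-50.895625

Exact integral: ∫_-2^3.5 h(s) ds = -83.015625.
L_5 = -32.12.
Error = -83.015625 − (-32.12) = -50.895625.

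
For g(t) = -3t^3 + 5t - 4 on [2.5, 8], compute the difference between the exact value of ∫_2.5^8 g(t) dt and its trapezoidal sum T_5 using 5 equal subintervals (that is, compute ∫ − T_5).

52.408125

Exact integral: ∫_2.5^8 g(t) dt = -2920.328125.
T_5 = -2972.73625.
Error = -2920.328125 − (-2972.73625) = 52.408125.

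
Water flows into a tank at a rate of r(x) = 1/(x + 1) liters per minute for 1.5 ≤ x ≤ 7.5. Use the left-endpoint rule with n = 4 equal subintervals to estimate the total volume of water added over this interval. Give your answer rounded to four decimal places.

1.4620

Δx = (7.5 − 1.5)/4 = 1.5.
Left endpoints: 1.5, 3, 4.5, 6.
r(1.5) = 0.4, r(3) = 0.25, r(4.5) = 2/11, r(6) = 1/7.
Sum = Δx · [r(1.5) + r(3) + r(4.5) + r(6)].
Sum ≈ 1.4620.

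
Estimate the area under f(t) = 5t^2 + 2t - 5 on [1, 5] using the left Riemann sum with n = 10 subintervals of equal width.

Δt = (5 − 1)/10 = 0.4.
Left endpoints: 1, 1.4, 1.8, 2.2, 2.6, 3, 3.4, 3.8, 4.2, 4.6.
f(1) = 2, f(1.4) = 7.6, f(1.8) = 14.8, f(2.2) = 23.6, f(2.6) = 34, f(3) = 46, f(3.4) = 59.6, f(3.8) = 74.8, f(4.2) = 91.6, f(4.6) = 110.
Sum = Δt · [f(1) + f(1.4) + f(1.8) + ...].
Sum = 185.6.

185.6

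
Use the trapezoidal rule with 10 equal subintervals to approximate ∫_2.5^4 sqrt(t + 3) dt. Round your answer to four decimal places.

3.7477

Δt = (4 − 2.5)/10 = 0.15.
f(2.5) ≈ 2.3452, f(2.65) ≈ 2.3770, f(2.8) ≈ 2.4083, f(2.95) ≈ 2.4393, f(3.1) ≈ 2.4698, f(3.25) ≈ 2.5000, f(3.4) ≈ 2.5298, f(3.55) ≈ 2.5593, f(3.7) ≈ 2.5884, f(3.85) ≈ 2.6173, f(4) ≈ 2.6458.
T_10 = (Δt/2)·[f(t_0) + 2f(t_1) + ... + 2f(t_{9}) + f(t_10)].
Sum ≈ 3.7477.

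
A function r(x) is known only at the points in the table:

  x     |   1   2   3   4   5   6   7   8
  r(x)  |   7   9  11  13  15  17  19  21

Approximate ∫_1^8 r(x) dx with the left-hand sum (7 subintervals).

Δx = 1.
Sum = 1·[7 + 9 + 11 + 13 + 15 + 17 + 19] = 91.

91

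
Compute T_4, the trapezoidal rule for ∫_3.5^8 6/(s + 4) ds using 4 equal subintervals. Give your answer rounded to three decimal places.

Δs = (8 − 3.5)/4 = 1.125.
f(3.5) = 0.8, f(4.625) = 16/23, f(5.75) = 8/13, f(6.875) = 16/29, f(8) = 0.5.
T_4 = (Δs/2)·[f(s_0) + 2f(s_1) + 2f(s_2) + 2f(s_3) + f(s_4)].
Sum ≈ 2.827.

2.827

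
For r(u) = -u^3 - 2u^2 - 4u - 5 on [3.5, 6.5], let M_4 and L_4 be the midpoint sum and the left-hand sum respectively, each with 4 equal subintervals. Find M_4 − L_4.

-106.734375

M_4 = -635.859375.
L_4 = -529.125.
M_4 − L_4 = -106.734375.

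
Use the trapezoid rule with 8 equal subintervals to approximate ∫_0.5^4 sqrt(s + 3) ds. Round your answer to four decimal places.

Δs = (4 − 0.5)/8 = 0.4375.
f(0.5) ≈ 1.8708, f(0.9375) ≈ 1.9843, f(1.375) ≈ 2.0917, f(1.8125) ≈ 2.1937, f(2.25) ≈ 2.2913, f(2.6875) ≈ 2.3848, f(3.125) ≈ 2.4749, f(3.5625) ≈ 2.5617, f(4) ≈ 2.6458.
T_8 = (Δs/2)·[f(s_0) + 2f(s_1) + ... + 2f(s_{7}) + f(s_8)].
Sum ≈ 7.9803.

7.9803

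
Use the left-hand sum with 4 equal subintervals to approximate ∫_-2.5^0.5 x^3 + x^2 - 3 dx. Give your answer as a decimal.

-17.71875

Δx = (0.5 − (-2.5))/4 = 0.75.
Left endpoints: -2.5, -1.75, -1, -0.25.
f(-2.5) = -12.375, f(-1.75) = -5.296875, f(-1) = -3, f(-0.25) = -2.953125.
Sum = Δx · [f(-2.5) + f(-1.75) + f(-1) + f(-0.25)].
Sum = -17.71875.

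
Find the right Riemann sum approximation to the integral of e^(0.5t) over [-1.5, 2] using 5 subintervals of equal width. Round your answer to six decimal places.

5.323662

Δt = (2 − (-1.5))/5 = 0.7.
Right endpoints: -0.8, -0.1, 0.6, 1.3, 2.
f(-0.8) ≈ 0.670320, f(-0.1) ≈ 0.951229, f(0.6) ≈ 1.349859, f(1.3) ≈ 1.915541, f(2) ≈ 2.718282.
Sum = Δt · [f(-0.8) + f(-0.1) + f(0.6) + f(1.3) + f(2)].
Sum ≈ 5.323662.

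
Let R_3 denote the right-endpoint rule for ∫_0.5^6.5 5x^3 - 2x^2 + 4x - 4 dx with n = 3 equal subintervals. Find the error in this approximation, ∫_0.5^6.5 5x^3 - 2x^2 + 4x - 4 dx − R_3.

Exact integral: ∫_0.5^6.5 f(x) dx = 2108.25.
R_3 = 3622.75.
Error = 2108.25 − 3622.75 = -1514.5.

-1514.5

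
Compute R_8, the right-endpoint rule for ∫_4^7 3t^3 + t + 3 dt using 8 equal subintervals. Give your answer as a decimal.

Δt = (7 − 4)/8 = 0.375.
Right endpoints: 4.375, 4.75, 5.125, 5.5, 5.875, 6.25, 6.625, 7.
f(4.375) = 132401/512, f(4.75) = 329.265625, f(5.125) = 210923/512, f(5.5) = 507.625, f(5.875) = 316013/512, f(6.25) = 741.671875, f(6.625) = 451559/512, f(7) = 1039.
Sum = Δt · [f(4.375) + f(4.75) + f(5.125) + ...].
Sum = 1795.23046875.

1795.23046875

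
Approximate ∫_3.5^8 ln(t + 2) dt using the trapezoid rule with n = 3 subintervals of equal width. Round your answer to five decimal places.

9.13446

Δt = (8 − 3.5)/3 = 1.5.
f(3.5) ≈ 1.70475, f(5) ≈ 1.94591, f(6.5) ≈ 2.14007, f(8) ≈ 2.30259.
T_3 = (Δt/2)·[f(t_0) + 2f(t_1) + 2f(t_2) + f(t_3)].
Sum ≈ 9.13446.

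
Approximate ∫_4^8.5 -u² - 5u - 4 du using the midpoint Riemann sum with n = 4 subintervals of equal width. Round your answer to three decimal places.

-341.525

Δu = (8.5 − 4)/4 = 1.125.
Midpoints: 4.5625, 5.6875, 6.8125, 7.9375.
f(4.5625) = -47.62890625, f(5.6875) = -64.78515625, f(6.8125) = -84.47265625, f(7.9375) = -106.69140625.
Sum = Δu · [f(4.5625) + f(5.6875) + f(6.8125) + f(7.9375)].
Sum ≈ -341.525.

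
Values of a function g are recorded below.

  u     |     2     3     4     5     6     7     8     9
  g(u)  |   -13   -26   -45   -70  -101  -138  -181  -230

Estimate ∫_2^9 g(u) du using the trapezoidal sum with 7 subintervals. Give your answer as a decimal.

-682.5

Δu = 1.
T_7 = (1/2)·[(-13) + 2·(-26) + 2·(-45) + 2·(-70) + 2·(-101) + 2·(-138) + 2·(-181) + (-230)] = -682.5.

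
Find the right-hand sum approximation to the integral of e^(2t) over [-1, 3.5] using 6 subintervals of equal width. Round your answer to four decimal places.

Δt = (3.5 − (-1))/6 = 0.75.
Right endpoints: -0.25, 0.5, 1.25, 2, 2.75, 3.5.
f(-0.25) ≈ 0.6065, f(0.5) ≈ 2.7183, f(1.25) ≈ 12.1825, f(2) ≈ 54.5982, f(2.75) ≈ 244.6919, f(3.5) ≈ 1096.6332.
Sum = Δt · [f(-0.25) + f(0.5) + f(1.25) + ...].
Sum ≈ 1058.5729.

1058.5729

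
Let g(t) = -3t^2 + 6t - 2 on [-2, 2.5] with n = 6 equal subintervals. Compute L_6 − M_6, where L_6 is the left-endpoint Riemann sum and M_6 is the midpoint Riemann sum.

-9.4921875

L_6 = -34.734375.
M_6 = -25.2421875.
L_6 − M_6 = -9.4921875.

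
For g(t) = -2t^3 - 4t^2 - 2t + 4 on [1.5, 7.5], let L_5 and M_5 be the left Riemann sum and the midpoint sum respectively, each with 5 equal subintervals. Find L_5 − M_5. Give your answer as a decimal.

572.04

L_5 = -1573.14.
M_5 = -2145.18.
L_5 − M_5 = 572.04.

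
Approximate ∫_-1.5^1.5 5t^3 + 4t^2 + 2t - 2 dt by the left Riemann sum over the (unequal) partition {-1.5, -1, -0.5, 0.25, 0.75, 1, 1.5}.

-6.02734375

Subinterval widths: 0.5, 0.5, 0.75, 0.5, 0.25, 0.5.
Left endpoints: -1.5, -1, -0.5, 0.25, 0.75, 1.
f(-1.5) = -12.875, f(-1) = -5, f(-0.5) = -2.625, f(0.25) = -1.171875, f(0.75) = 3.859375, f(1) = 9.
Sum = Σ Δt_i · f(t_i).
Sum = -6.02734375.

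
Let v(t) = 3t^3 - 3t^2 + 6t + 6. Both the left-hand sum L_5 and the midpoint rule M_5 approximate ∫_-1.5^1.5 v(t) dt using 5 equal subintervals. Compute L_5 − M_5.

-12.285

L_5 = -0.765.
M_5 = 11.52.
L_5 − M_5 = -12.285.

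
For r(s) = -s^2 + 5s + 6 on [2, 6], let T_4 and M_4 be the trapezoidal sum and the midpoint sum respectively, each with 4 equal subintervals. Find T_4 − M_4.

-1

T_4 = 34.
M_4 = 35.
T_4 − M_4 = -1.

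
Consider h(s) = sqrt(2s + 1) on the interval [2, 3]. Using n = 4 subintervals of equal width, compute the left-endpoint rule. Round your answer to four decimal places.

2.3951

Δs = (3 − 2)/4 = 0.25.
Left endpoints: 2, 2.25, 2.5, 2.75.
h(2) ≈ 2.2361, h(2.25) ≈ 2.3452, h(2.5) ≈ 2.4495, h(2.75) ≈ 2.5495.
Sum = Δs · [h(2) + h(2.25) + h(2.5) + h(2.75)].
Sum ≈ 2.3951.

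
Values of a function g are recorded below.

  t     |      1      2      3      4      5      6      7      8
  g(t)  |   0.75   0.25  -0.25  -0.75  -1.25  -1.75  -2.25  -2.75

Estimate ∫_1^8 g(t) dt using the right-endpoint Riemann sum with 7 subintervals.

Δt = 1.
Sum = 1·[0.25 + (-0.25) + (-0.75) + (-1.25) + (-1.75) + (-2.25) + (-2.75)] = -8.75.

-8.75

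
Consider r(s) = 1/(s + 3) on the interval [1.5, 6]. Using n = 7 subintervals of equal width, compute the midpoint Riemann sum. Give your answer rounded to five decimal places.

Δs = (6 − 1.5)/7 = 9/14.
Midpoints: 51/28, 69/28, 87/28, 3.75, 123/28, 141/28, 159/28.
r(51/28) = 28/135, r(69/28) = 28/153, r(87/28) = 28/171, r(3.75) = 4/27, r(123/28) = 28/207, r(141/28) = 28/225, r(159/28) = 28/243.
Sum = Δs · [r(51/28) + r(69/28) + r(87/28) + ...].
Sum ≈ 0.69251.

0.69251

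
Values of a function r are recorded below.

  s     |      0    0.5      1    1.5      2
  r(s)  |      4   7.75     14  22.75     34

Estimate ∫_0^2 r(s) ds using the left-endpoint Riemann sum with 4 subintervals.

Δs = 0.5.
Sum = 0.5·[4 + 7.75 + 14 + 22.75] = 24.25.

24.25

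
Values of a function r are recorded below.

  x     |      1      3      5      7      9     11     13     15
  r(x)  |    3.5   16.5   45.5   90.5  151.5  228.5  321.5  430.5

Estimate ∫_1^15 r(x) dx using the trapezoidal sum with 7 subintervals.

2142

Δx = 2.
T_7 = (2/2)·[3.5 + 2·16.5 + 2·45.5 + 2·90.5 + 2·151.5 + 2·228.5 + 2·321.5 + 430.5] = 2142.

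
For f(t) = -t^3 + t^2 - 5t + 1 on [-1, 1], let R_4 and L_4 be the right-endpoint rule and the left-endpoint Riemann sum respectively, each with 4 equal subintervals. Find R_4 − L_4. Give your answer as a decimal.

-6

R_4 = -0.25.
L_4 = 5.75.
R_4 − L_4 = -6.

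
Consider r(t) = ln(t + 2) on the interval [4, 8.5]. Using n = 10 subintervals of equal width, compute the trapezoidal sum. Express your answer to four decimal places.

9.4377

Δt = (8.5 − 4)/10 = 0.45.
r(4) ≈ 1.7918, r(4.45) ≈ 1.8641, r(4.9) ≈ 1.9315, r(5.35) ≈ 1.9947, r(5.8) ≈ 2.0541, r(6.25) ≈ 2.1102, r(6.7) ≈ 2.1633, r(7.15) ≈ 2.2138, r(7.6) ≈ 2.2618, r(8.05) ≈ 2.3076, r(8.5) ≈ 2.3514.
T_10 = (Δt/2)·[r(t_0) + 2r(t_1) + ... + 2r(t_{9}) + r(t_10)].
Sum ≈ 9.4377.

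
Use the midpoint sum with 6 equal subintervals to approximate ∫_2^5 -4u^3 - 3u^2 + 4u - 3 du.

-690.1875

Δu = (5 − 2)/6 = 0.5.
Midpoints: 2.25, 2.75, 3.25, 3.75, 4.25, 4.75.
f(2.25) = -54.75, f(2.75) = -97.875, f(3.25) = -159, f(3.75) = -241.125, f(4.25) = -347.25, f(4.75) = -480.375.
Sum = Δu · [f(2.25) + f(2.75) + f(3.25) + ...].
Sum = -690.1875.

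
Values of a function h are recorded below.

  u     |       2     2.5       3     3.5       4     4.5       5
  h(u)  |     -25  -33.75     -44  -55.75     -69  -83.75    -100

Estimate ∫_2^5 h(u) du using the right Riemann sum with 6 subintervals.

-193.125

Δu = 0.5.
Sum = 0.5·[(-33.75) + (-44) + (-55.75) + (-69) + (-83.75) + (-100)] = -193.125.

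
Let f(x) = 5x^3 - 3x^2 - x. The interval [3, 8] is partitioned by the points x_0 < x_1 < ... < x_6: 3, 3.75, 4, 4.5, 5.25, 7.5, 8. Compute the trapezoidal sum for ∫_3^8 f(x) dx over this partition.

Subinterval widths: 0.75, 0.25, 0.5, 0.75, 2.25, 0.5.
f(3) = 105, f(3.75) = 217.734375, f(4) = 268, f(4.5) = 390.375, f(5.25) = 635.578125, f(7.5) = 1933.125, f(8) = 2360.
On each subinterval the trapezoid contributes (Δx_i/2)·[f(x_{i-1}) + f(x_i)].
Sum = 4694.140625.

4694.140625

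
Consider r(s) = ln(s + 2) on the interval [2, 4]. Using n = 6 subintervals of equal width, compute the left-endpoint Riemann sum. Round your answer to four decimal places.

3.1370

Δs = (4 − 2)/6 = 1/3.
Left endpoints: 2, 7/3, 8/3, 3, 10/3, 11/3.
r(2) ≈ 1.3863, r(7/3) ≈ 1.4663, r(8/3) ≈ 1.5404, r(3) ≈ 1.6094, r(10/3) ≈ 1.6740, r(11/3) ≈ 1.7346.
Sum = Δs · [r(2) + r(7/3) + r(8/3) + ...].
Sum ≈ 3.1370.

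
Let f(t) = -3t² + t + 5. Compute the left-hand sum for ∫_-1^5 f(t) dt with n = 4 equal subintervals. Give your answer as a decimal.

Δt = (5 − (-1))/4 = 1.5.
Left endpoints: -1, 0.5, 2, 3.5.
f(-1) = 1, f(0.5) = 4.75, f(2) = -5, f(3.5) = -28.25.
Sum = Δt · [f(-1) + f(0.5) + f(2) + f(3.5)].
Sum = -41.25.

-41.25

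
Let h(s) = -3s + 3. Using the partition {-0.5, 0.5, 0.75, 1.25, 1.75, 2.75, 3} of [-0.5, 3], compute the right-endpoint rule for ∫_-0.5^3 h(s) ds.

Subinterval widths: 1, 0.25, 0.5, 0.5, 1, 0.25.
Right endpoints: 0.5, 0.75, 1.25, 1.75, 2.75, 3.
h(0.5) = 1.5, h(0.75) = 0.75, h(1.25) = -0.75, h(1.75) = -2.25, h(2.75) = -5.25, h(3) = -6.
Sum = Σ Δs_i · h(s_i).
Sum = -6.5625.

-6.5625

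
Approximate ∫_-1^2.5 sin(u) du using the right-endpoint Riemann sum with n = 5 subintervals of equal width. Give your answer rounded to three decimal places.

Δu = (2.5 − (-1))/5 = 0.7.
Right endpoints: -0.3, 0.4, 1.1, 1.8, 2.5.
f(-0.3) ≈ -0.296, f(0.4) ≈ 0.389, f(1.1) ≈ 0.891, f(1.8) ≈ 0.974, f(2.5) ≈ 0.598.
Sum = Δu · [f(-0.3) + f(0.4) + f(1.1) + f(1.8) + f(2.5)].
Sum ≈ 1.790.

1.790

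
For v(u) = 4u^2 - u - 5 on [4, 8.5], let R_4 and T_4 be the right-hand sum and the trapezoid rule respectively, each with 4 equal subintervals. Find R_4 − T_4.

R_4 = 810.703125.
T_4 = 686.671875.
R_4 − T_4 = 124.03125.

124.03125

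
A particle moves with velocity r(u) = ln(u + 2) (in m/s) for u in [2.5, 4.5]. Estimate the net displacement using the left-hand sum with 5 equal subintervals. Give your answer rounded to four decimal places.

3.3239

Δu = (4.5 − 2.5)/5 = 0.4.
Left endpoints: 2.5, 2.9, 3.3, 3.7, 4.1.
r(2.5) ≈ 1.5041, r(2.9) ≈ 1.5892, r(3.3) ≈ 1.6677, r(3.7) ≈ 1.7405, r(4.1) ≈ 1.8083.
Sum = Δu · [r(2.5) + r(2.9) + r(3.3) + r(3.7) + r(4.1)].
Sum ≈ 3.3239.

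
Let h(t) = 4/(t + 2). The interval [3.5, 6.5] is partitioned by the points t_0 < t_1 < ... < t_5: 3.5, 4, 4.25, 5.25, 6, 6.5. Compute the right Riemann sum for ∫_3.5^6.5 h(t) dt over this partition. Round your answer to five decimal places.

Subinterval widths: 0.5, 0.25, 1, 0.75, 0.5.
Right endpoints: 4, 4.25, 5.25, 6, 6.5.
h(4) = 2/3, h(4.25) = 0.64, h(5.25) = 16/29, h(6) = 0.5, h(6.5) = 8/17.
Sum = Σ Δt_i · h(t_i).
Sum ≈ 1.65535.

1.65535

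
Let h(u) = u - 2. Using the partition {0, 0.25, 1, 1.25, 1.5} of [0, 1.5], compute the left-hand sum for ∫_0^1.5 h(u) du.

Subinterval widths: 0.25, 0.75, 0.25, 0.25.
Left endpoints: 0, 0.25, 1, 1.25.
h(0) = -2, h(0.25) = -1.75, h(1) = -1, h(1.25) = -0.75.
Sum = Σ Δu_i · h(u_i).
Sum = -2.25.

-2.25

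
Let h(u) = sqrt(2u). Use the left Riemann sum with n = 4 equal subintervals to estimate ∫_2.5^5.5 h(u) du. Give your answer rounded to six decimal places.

Δu = (5.5 − 2.5)/4 = 0.75.
Left endpoints: 2.5, 3.25, 4, 4.75.
h(2.5) ≈ 2.236068, h(3.25) ≈ 2.549510, h(4) ≈ 2.828427, h(4.75) ≈ 3.082207.
Sum = Δu · [h(2.5) + h(3.25) + h(4) + h(4.75)].
Sum ≈ 8.022159.

8.022159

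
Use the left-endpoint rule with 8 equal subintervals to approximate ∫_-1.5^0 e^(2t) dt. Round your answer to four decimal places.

0.3916

Δt = (0 − (-1.5))/8 = 0.1875.
Left endpoints: -1.5, -1.3125, -1.125, -0.9375, -0.75, -0.5625, -0.375, -0.1875.
f(-1.5) ≈ 0.0498, f(-1.3125) ≈ 0.0724, f(-1.125) ≈ 0.1054, f(-0.9375) ≈ 0.1534, f(-0.75) ≈ 0.2231, f(-0.5625) ≈ 0.3247, f(-0.375) ≈ 0.4724, f(-0.1875) ≈ 0.6873.
Sum = Δt · [f(-1.5) + f(-1.3125) + f(-1.125) + ...].
Sum ≈ 0.3916.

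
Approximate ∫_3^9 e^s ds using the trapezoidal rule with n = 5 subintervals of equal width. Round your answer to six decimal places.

9030.449576

Δs = (9 − 3)/5 = 1.2.
f(3) ≈ 20.085537, f(4.2) ≈ 66.686331, f(5.4) ≈ 221.406416, f(6.6) ≈ 735.095189, f(7.8) ≈ 2440.601978, f(9) ≈ 8103.083928.
T_5 = (Δs/2)·[f(s_0) + 2f(s_1) + ... + 2f(s_{4}) + f(s_5)].
Sum ≈ 9030.449576.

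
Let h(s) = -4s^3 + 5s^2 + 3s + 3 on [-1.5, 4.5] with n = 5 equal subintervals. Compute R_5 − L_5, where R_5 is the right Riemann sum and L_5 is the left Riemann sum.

R_5 = -383.22.
L_5 = -59.22.
R_5 − L_5 = -324.

-324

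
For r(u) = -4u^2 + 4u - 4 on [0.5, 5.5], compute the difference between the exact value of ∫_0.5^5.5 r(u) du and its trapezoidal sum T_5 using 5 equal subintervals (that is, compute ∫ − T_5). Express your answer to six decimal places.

3.333333

Exact integral: ∫_0.5^5.5 r(u) du ≈ -181.66666667.
T_5 = -185.
Error ≈ -181.66666667 − (-185) ≈ 3.333333.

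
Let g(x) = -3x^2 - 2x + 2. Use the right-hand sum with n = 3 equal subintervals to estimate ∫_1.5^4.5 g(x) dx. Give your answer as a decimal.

-131.25

Δx = (4.5 − 1.5)/3 = 1.
Right endpoints: 2.5, 3.5, 4.5.
g(2.5) = -21.75, g(3.5) = -41.75, g(4.5) = -67.75.
Sum = Δx · [g(2.5) + g(3.5) + g(4.5)].
Sum = -131.25.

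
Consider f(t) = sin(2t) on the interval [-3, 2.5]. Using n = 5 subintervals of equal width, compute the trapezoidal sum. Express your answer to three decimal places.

Δt = (2.5 − (-3))/5 = 1.1.
f(-3) ≈ 0.279, f(-1.9) ≈ 0.612, f(-0.8) ≈ -1.000, f(0.3) ≈ 0.565, f(1.4) ≈ 0.335, f(2.5) ≈ -0.959.
T_5 = (Δt/2)·[f(t_0) + 2f(t_1) + ... + 2f(t_{4}) + f(t_5)].
Sum ≈ 0.189.

0.189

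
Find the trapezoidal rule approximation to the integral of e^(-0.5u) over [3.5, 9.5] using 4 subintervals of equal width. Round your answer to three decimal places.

0.346

Δu = (9.5 − 3.5)/4 = 1.5.
f(3.5) ≈ 0.174, f(5) ≈ 0.082, f(6.5) ≈ 0.039, f(8) ≈ 0.018, f(9.5) ≈ 0.009.
T_4 = (Δu/2)·[f(u_0) + 2f(u_1) + 2f(u_2) + 2f(u_3) + f(u_4)].
Sum ≈ 0.346.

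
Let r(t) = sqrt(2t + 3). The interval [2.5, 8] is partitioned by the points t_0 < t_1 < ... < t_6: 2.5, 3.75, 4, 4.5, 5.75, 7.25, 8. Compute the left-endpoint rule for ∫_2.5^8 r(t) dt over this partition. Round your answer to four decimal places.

Subinterval widths: 1.25, 0.25, 0.5, 1.25, 1.5, 0.75.
Left endpoints: 2.5, 3.75, 4, 4.5, 5.75, 7.25.
r(2.5) ≈ 2.8284, r(3.75) ≈ 3.2404, r(4) ≈ 3.3166, r(4.5) ≈ 3.4641, r(5.75) ≈ 3.8079, r(7.25) ≈ 4.1833.
Sum = Σ Δt_i · r(t_i).
Sum ≈ 19.1834.

19.1834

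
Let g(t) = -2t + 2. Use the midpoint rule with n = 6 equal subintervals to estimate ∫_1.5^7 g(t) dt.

-35.75

Δt = (7 − 1.5)/6 = 11/12.
Midpoints: 47/24, 2.875, 91/24, 113/24, 5.625, 157/24.
g(47/24) = -23/12, g(2.875) = -3.75, g(91/24) = -67/12, g(113/24) = -89/12, g(5.625) = -9.25, g(157/24) = -133/12.
Sum = Δt · [g(47/24) + g(2.875) + g(91/24) + ...].
Sum = -35.75.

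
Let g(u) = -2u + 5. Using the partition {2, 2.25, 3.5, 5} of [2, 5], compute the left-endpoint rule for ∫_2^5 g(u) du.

Subinterval widths: 0.25, 1.25, 1.5.
Left endpoints: 2, 2.25, 3.5.
g(2) = 1, g(2.25) = 0.5, g(3.5) = -2.
Sum = Σ Δu_i · g(u_i).
Sum = -2.125.

-2.125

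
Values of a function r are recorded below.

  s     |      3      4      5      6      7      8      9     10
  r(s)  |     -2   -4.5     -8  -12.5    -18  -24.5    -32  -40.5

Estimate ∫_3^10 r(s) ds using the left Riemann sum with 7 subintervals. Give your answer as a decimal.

-101.5

Δs = 1.
Sum = 1·[(-2) + (-4.5) + (-8) + (-12.5) + (-18) + (-24.5) + (-32)] = -101.5.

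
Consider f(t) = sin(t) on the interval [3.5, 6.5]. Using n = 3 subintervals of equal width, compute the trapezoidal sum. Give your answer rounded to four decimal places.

Δt = (6.5 − 3.5)/3 = 1.
f(3.5) ≈ -0.3508, f(4.5) ≈ -0.9775, f(5.5) ≈ -0.7055, f(6.5) ≈ 0.2151.
T_3 = (Δt/2)·[f(t_0) + 2f(t_1) + 2f(t_2) + f(t_3)].
Sum ≈ -1.7509.

-1.7509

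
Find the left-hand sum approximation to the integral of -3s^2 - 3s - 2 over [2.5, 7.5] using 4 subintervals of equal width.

-392.03125

Δs = (7.5 − 2.5)/4 = 1.25.
Left endpoints: 2.5, 3.75, 5, 6.25.
f(2.5) = -28.25, f(3.75) = -55.4375, f(5) = -92, f(6.25) = -137.9375.
Sum = Δs · [f(2.5) + f(3.75) + f(5) + f(6.25)].
Sum = -392.03125.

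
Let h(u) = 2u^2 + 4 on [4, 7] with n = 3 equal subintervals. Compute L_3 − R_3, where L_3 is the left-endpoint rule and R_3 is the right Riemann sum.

L_3 = 166.
R_3 = 232.
L_3 − R_3 = -66.

-66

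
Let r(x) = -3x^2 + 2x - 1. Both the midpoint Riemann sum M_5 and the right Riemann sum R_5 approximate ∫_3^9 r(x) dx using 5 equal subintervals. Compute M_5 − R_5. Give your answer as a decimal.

128.88

M_5 = -633.84.
R_5 = -762.72.
M_5 − R_5 = 128.88.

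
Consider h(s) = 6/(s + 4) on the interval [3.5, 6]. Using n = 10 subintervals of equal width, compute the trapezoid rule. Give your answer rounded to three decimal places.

1.726

Δs = (6 − 3.5)/10 = 0.25.
h(3.5) = 0.8, h(3.75) = 24/31, h(4) = 0.75, h(4.25) = 8/11, h(4.5) = 12/17, h(4.75) = 24/35, h(5) = 2/3, h(5.25) = 24/37, h(5.5) = 12/19, h(5.75) = 8/13, h(6) = 0.6.
T_10 = (Δs/2)·[h(s_0) + 2h(s_1) + ... + 2h(s_{9}) + h(s_10)].
Sum ≈ 1.726.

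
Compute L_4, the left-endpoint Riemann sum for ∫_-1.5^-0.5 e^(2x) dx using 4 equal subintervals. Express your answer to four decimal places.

0.1226

Δx = (-0.5 − (-1.5))/4 = 0.25.
Left endpoints: -1.5, -1.25, -1, -0.75.
f(-1.5) ≈ 0.0498, f(-1.25) ≈ 0.0821, f(-1) ≈ 0.1353, f(-0.75) ≈ 0.2231.
Sum = Δx · [f(-1.5) + f(-1.25) + f(-1) + f(-0.75)].
Sum ≈ 0.1226.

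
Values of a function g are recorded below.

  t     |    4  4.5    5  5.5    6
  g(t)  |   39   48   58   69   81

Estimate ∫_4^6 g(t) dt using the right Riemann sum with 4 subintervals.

Δt = 0.5.
Sum = 0.5·[48 + 58 + 69 + 81] = 128.

128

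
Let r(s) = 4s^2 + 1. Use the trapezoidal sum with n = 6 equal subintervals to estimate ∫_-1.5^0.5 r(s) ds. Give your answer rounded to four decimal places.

6.8148

Δs = (0.5 − (-1.5))/6 = 1/3.
r(-1.5) = 10, r(-7/6) = 58/9, r(-5/6) = 34/9, r(-0.5) = 2, r(-1/6) = 10/9, r(1/6) = 10/9, r(0.5) = 2.
T_6 = (Δs/2)·[r(s_0) + 2r(s_1) + ... + 2r(s_{5}) + r(s_6)].
Sum ≈ 6.8148.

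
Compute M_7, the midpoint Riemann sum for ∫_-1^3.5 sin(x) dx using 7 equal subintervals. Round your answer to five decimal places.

1.50250

Δx = (3.5 − (-1))/7 = 9/14.
Midpoints: -19/28, -1/28, 17/28, 1.25, 53/28, 71/28, 89/28.
f(-19/28) ≈ -0.62768, f(-1/28) ≈ -0.03571, f(17/28) ≈ 0.57052, f(1.25) ≈ 0.94898, f(53/28) ≈ 0.94859, f(71/28) ≈ 0.56948, f(89/28) ≈ -0.03697.
Sum = Δx · [f(-19/28) + f(-1/28) + f(17/28) + ...].
Sum ≈ 1.50250.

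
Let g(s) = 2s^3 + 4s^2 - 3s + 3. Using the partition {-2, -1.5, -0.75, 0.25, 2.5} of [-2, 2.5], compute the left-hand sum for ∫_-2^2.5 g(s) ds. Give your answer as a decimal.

Subinterval widths: 0.5, 0.75, 1, 2.25.
Left endpoints: -2, -1.5, -0.75, 0.25.
g(-2) = 9, g(-1.5) = 9.75, g(-0.75) = 6.65625, g(0.25) = 2.53125.
Sum = Σ Δs_i · g(s_i).
Sum = 24.1640625.

24.1640625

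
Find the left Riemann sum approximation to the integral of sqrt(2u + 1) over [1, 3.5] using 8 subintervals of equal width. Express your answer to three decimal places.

Δu = (3.5 − 1)/8 = 0.3125.
Left endpoints: 1, 1.3125, 1.625, 1.9375, 2.25, 2.5625, 2.875, 3.1875.
f(1) ≈ 1.732, f(1.3125) ≈ 1.904, f(1.625) ≈ 2.062, f(1.9375) ≈ 2.208, f(2.25) ≈ 2.345, f(2.5625) ≈ 2.475, f(2.875) ≈ 2.598, f(3.1875) ≈ 2.716.
Sum = Δu · [f(1) + f(1.3125) + f(1.625) + ...].
Sum ≈ 5.637.

5.637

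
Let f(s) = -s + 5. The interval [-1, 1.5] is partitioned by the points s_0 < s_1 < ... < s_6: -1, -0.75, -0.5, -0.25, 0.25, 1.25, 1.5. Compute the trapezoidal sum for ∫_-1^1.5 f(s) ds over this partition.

11.875

Subinterval widths: 0.25, 0.25, 0.25, 0.5, 1, 0.25.
f(-1) = 6, f(-0.75) = 5.75, f(-0.5) = 5.5, f(-0.25) = 5.25, f(0.25) = 4.75, f(1.25) = 3.75, f(1.5) = 3.5.
On each subinterval the trapezoid contributes (Δs_i/2)·[f(s_{i-1}) + f(s_i)].
Sum = 11.875.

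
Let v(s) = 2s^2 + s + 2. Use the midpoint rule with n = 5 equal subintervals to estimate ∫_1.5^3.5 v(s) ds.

35.28

Δs = (3.5 − 1.5)/5 = 0.4.
Midpoints: 1.7, 2.1, 2.5, 2.9, 3.3.
v(1.7) = 9.48, v(2.1) = 12.92, v(2.5) = 17, v(2.9) = 21.72, v(3.3) = 27.08.
Sum = Δs · [v(1.7) + v(2.1) + v(2.5) + v(2.9) + v(3.3)].
Sum = 35.28.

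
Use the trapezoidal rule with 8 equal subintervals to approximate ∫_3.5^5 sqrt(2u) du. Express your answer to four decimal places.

Δu = (5 − 3.5)/8 = 0.1875.
f(3.5) ≈ 2.6458, f(3.6875) ≈ 2.7157, f(3.875) ≈ 2.7839, f(4.0625) ≈ 2.8504, f(4.25) ≈ 2.9155, f(4.4375) ≈ 2.9791, f(4.625) ≈ 3.0414, f(4.8125) ≈ 3.1024, f(5) ≈ 3.1623.
T_8 = (Δu/2)·[f(u_0) + 2f(u_1) + ... + 2f(u_{7}) + f(u_8)].
Sum ≈ 4.3673.

4.3673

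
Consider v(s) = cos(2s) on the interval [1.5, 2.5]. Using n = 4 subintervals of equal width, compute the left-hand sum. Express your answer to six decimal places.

-0.697722

Δs = (2.5 − 1.5)/4 = 0.25.
Left endpoints: 1.5, 1.75, 2, 2.25.
v(1.5) ≈ -0.989992, v(1.75) ≈ -0.936457, v(2) ≈ -0.653644, v(2.25) ≈ -0.210796.
Sum = Δs · [v(1.5) + v(1.75) + v(2) + v(2.25)].
Sum ≈ -0.697722.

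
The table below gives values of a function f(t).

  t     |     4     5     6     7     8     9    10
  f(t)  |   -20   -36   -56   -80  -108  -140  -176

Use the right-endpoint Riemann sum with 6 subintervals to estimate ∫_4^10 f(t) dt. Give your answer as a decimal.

Δt = 1.
Sum = 1·[(-36) + (-56) + (-80) + (-108) + (-140) + (-176)] = -596.

-596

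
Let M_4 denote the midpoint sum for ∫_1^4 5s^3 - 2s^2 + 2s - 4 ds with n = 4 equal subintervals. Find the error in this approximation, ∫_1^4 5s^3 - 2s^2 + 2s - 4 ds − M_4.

4.9921875

Exact integral: ∫_1^4 f(s) ds = 279.75.
M_4 = 274.7578125.
Error = 279.75 − 274.7578125 = 4.9921875.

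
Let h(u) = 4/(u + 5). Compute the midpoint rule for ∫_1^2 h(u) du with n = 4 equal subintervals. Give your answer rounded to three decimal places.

0.617

Δu = (2 − 1)/4 = 0.25.
Midpoints: 1.125, 1.375, 1.625, 1.875.
h(1.125) = 32/49, h(1.375) = 32/51, h(1.625) = 32/53, h(1.875) = 32/55.
Sum = Δu · [h(1.125) + h(1.375) + h(1.625) + h(1.875)].
Sum ≈ 0.617.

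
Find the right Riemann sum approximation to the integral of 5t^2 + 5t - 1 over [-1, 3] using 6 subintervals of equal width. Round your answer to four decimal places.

Δt = (3 − (-1))/6 = 2/3.
Right endpoints: -1/3, 1/3, 1, 5/3, 7/3, 3.
f(-1/3) = -19/9, f(1/3) = 11/9, f(1) = 9, f(5/3) = 191/9, f(7/3) = 341/9, f(3) = 59.
Sum = Δt · [f(-1/3) + f(1/3) + f(1) + ...].
Sum ≈ 84.1481.

84.1481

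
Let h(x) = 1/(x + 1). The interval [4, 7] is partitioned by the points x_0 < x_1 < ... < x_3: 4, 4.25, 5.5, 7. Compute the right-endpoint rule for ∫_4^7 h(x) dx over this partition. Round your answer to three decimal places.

0.427

Subinterval widths: 0.25, 1.25, 1.5.
Right endpoints: 4.25, 5.5, 7.
h(4.25) = 4/21, h(5.5) = 2/13, h(7) = 0.125.
Sum = Σ Δx_i · h(x_i).
Sum ≈ 0.427.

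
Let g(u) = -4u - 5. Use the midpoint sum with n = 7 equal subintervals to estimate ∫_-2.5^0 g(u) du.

0

Δu = (0 − (-2.5))/7 = 5/14.
Midpoints: -65/28, -55/28, -45/28, -1.25, -25/28, -15/28, -5/28.
g(-65/28) = 30/7, g(-55/28) = 20/7, g(-45/28) = 10/7, g(-1.25) = 0, g(-25/28) = -10/7, g(-15/28) = -20/7, g(-5/28) = -30/7.
Sum = Δu · [g(-65/28) + g(-55/28) + g(-45/28) + ...].
Sum = 0.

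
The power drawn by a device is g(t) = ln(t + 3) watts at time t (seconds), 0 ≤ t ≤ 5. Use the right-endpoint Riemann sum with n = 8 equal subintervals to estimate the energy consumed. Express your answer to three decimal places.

8.639

Δt = (5 − 0)/8 = 0.625.
Right endpoints: 0.625, 1.25, 1.875, 2.5, 3.125, 3.75, 4.375, 5.
g(0.625) ≈ 1.288, g(1.25) ≈ 1.447, g(1.875) ≈ 1.584, g(2.5) ≈ 1.705, g(3.125) ≈ 1.812, g(3.75) ≈ 1.910, g(4.375) ≈ 1.998, g(5) ≈ 2.079.
Sum = Δt · [g(0.625) + g(1.25) + g(1.875) + ...].
Sum ≈ 8.639.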